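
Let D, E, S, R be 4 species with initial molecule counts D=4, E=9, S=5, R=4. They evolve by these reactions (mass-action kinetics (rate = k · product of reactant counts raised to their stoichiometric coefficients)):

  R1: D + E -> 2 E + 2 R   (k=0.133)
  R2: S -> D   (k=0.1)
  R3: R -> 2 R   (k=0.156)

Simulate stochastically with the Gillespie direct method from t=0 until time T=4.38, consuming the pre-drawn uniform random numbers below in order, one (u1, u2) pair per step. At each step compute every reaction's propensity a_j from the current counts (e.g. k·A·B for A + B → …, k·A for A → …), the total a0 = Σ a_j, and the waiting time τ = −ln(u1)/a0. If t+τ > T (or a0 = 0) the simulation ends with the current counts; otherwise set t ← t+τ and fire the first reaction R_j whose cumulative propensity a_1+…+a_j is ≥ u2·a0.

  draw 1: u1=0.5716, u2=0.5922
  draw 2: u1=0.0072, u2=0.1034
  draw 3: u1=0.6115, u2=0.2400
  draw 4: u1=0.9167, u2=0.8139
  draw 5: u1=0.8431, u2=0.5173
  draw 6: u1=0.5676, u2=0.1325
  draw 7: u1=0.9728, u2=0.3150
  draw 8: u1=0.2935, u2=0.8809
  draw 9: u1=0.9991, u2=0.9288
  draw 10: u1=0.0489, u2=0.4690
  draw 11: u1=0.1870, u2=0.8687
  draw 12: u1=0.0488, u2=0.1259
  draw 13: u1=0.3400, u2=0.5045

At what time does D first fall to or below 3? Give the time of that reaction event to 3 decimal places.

t=0.000: D=4 E=9 S=5 R=4
Draw 1: a1=4.788, a2=0.500, a3=0.624, a0=5.912; τ=−ln(0.5716)/5.912=0.095 → t=0.095; u2·a0=0.5922·5.912=3.501 ≤ a1=4.788 → R1 fires; D=3 E=10 S=5 R=6
Draw 2: a1=3.990, a2=0.500, a3=0.936, a0=5.426; τ=−ln(0.0072)/5.426=0.909 → t=1.004; u2·a0=0.1034·5.426=0.561 ≤ a1=3.990 → R1 fires; D=2 E=11 S=5 R=8
Draw 3: a1=2.926, a2=0.500, a3=1.248, a0=4.674; τ=−ln(0.6115)/4.674=0.105 → t=1.109; u2·a0=0.2400·4.674=1.122 ≤ a1=2.926 → R1 fires; D=1 E=12 S=5 R=10
Draw 4: a1=1.596, a2=0.500, a3=1.560, a0=3.656; τ=−ln(0.9167)/3.656=0.024 → t=1.133; u2·a0=0.8139·3.656=2.976; a1+a2=2.096 < 2.976 ≤ a1+…+a3=3.656 → R3 fires; D=1 E=12 S=5 R=11
Draw 5: a1=1.596, a2=0.500, a3=1.716, a0=3.812; τ=−ln(0.8431)/3.812=0.045 → t=1.178; u2·a0=0.5173·3.812=1.972; a1=1.596 < 1.972 ≤ a1+a2=2.096 → R2 fires; D=2 E=12 S=4 R=11
Draw 6: a1=3.192, a2=0.400, a3=1.716, a0=5.308; τ=−ln(0.5676)/5.308=0.107 → t=1.284; u2·a0=0.1325·5.308=0.703 ≤ a1=3.192 → R1 fires; D=1 E=13 S=4 R=13
Draw 7: a1=1.729, a2=0.400, a3=2.028, a0=4.157; τ=−ln(0.9728)/4.157=0.007 → t=1.291; u2·a0=0.3150·4.157=1.309 ≤ a1=1.729 → R1 fires; D=0 E=14 S=4 R=15
Draw 8: a1=0.000, a2=0.400, a3=2.340, a0=2.740; τ=−ln(0.2935)/2.740=0.447 → t=1.738; u2·a0=0.8809·2.740=2.414; a1+a2=0.400 < 2.414 ≤ a1+…+a3=2.740 → R3 fires; D=0 E=14 S=4 R=16
Draw 9: a1=0.000, a2=0.400, a3=2.496, a0=2.896; τ=−ln(0.9991)/2.896=0.000 → t=1.739; u2·a0=0.9288·2.896=2.690; a1+a2=0.400 < 2.690 ≤ a1+…+a3=2.896 → R3 fires; D=0 E=14 S=4 R=17
Draw 10: a1=0.000, a2=0.400, a3=2.652, a0=3.052; τ=−ln(0.0489)/3.052=0.989 → t=2.728; u2·a0=0.4690·3.052=1.431; a1+a2=0.400 < 1.431 ≤ a1+…+a3=3.052 → R3 fires; D=0 E=14 S=4 R=18
Draw 11: a1=0.000, a2=0.400, a3=2.808, a0=3.208; τ=−ln(0.1870)/3.208=0.523 → t=3.250; u2·a0=0.8687·3.208=2.787; a1+a2=0.400 < 2.787 ≤ a1+…+a3=3.208 → R3 fires; D=0 E=14 S=4 R=19
Draw 12: a1=0.000, a2=0.400, a3=2.964, a0=3.364; τ=−ln(0.0488)/3.364=0.898 → t=4.148; u2·a0=0.1259·3.364=0.424; a1+a2=0.400 < 0.424 ≤ a1+…+a3=3.364 → R3 fires; D=0 E=14 S=4 R=20
Draw 13: a1=0.000, a2=0.400, a3=3.120, a0=3.520; τ=−ln(0.3400)/3.520=0.306 → t=4.454 > T=4.38: stop.
D first becomes ≤ 3 when it reaches 3 at the event at t=0.095.

Threshold first reached at t = 0.095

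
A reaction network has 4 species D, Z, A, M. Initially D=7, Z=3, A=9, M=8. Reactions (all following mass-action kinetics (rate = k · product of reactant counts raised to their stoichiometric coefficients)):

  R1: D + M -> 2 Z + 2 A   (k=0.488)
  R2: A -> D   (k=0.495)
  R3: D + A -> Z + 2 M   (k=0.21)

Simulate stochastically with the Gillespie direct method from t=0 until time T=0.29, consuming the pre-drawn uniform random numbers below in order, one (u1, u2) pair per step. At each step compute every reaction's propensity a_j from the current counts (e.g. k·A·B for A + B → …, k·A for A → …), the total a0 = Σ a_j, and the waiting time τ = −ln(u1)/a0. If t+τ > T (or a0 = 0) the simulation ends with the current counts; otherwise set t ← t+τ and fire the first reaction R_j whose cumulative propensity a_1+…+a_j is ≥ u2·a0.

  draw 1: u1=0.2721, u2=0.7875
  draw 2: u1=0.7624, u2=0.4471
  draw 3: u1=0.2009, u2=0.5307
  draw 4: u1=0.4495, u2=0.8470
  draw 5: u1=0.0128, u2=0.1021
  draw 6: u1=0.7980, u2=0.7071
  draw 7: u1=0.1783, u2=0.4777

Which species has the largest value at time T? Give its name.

Dominant species at T: A

t=0.000: D=7 Z=3 A=9 M=8
Draw 1: a1=27.328, a2=4.455, a3=13.230, a0=45.013; τ=−ln(0.2721)/45.013=0.029 → t=0.029; u2·a0=0.7875·45.013=35.448; a1+a2=31.783 < 35.448 ≤ a1+…+a3=45.013 → R3 fires; D=6 Z=4 A=8 M=10
Draw 2: a1=29.280, a2=3.960, a3=10.080, a0=43.320; τ=−ln(0.7624)/43.320=0.006 → t=0.035; u2·a0=0.4471·43.320=19.368 ≤ a1=29.280 → R1 fires; D=5 Z=6 A=10 M=9
Draw 3: a1=21.960, a2=4.950, a3=10.500, a0=37.410; τ=−ln(0.2009)/37.410=0.043 → t=0.078; u2·a0=0.5307·37.410=19.853 ≤ a1=21.960 → R1 fires; D=4 Z=8 A=12 M=8
Draw 4: a1=15.616, a2=5.940, a3=10.080, a0=31.636; τ=−ln(0.4495)/31.636=0.025 → t=0.103; u2·a0=0.8470·31.636=26.796; a1+a2=21.556 < 26.796 ≤ a1+…+a3=31.636 → R3 fires; D=3 Z=9 A=11 M=10
Draw 5: a1=14.640, a2=5.445, a3=6.930, a0=27.015; τ=−ln(0.0128)/27.015=0.161 → t=0.265; u2·a0=0.1021·27.015=2.758 ≤ a1=14.640 → R1 fires; D=2 Z=11 A=13 M=9
Draw 6: a1=8.784, a2=6.435, a3=5.460, a0=20.679; τ=−ln(0.7980)/20.679=0.011 → t=0.276; u2·a0=0.7071·20.679=14.622; a1=8.784 < 14.622 ≤ a1+a2=15.219 → R2 fires; D=3 Z=11 A=12 M=9
Draw 7: a1=13.176, a2=5.940, a3=7.560, a0=26.676; τ=−ln(0.1783)/26.676=0.065 → t=0.340 > T=0.29: stop.
At T=0.29: D=3 Z=11 A=12 M=9; the largest is A.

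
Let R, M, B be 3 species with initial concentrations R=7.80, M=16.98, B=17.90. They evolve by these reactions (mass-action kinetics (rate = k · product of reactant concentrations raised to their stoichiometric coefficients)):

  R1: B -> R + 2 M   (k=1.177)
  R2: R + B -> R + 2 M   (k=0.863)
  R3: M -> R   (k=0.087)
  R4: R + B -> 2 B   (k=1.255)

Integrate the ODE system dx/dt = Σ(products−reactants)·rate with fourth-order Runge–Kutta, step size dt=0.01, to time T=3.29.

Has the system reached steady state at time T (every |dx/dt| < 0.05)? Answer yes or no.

Steady state at T: no

RK4 with dt=0.01: 329 steps to T=3.29. Trajectory (selected grid times):
t=0.00: R=7.80 M=16.98 B=17.90
t=0.37: R=1.15 M=51.93 B=15.20
t=0.73: R=1.32 M=71.63 B=11.84
t=1.10: R=1.53 M=87.83 B=9.42
t=1.46: R=1.77 M=100.85 B=7.78
t=1.83: R=2.03 M=112.31 B=6.63
t=2.19: R=2.28 M=122.24 B=5.88
t=2.56: R=2.53 M=131.69 B=5.40
t=2.92: R=2.75 M=140.50 B=5.13
t=3.29: R=2.93 M=149.43 B=5.02
Rates at T: R1=5.9030, R2=12.6980, R3=13.0008, R4=18.4658
dx/dt at T (Σ net stoichiometry × rate): R=+0.4380, M=+24.2012, B=-0.1352
Largest |dx/dt| is |+24.2012| (M) ≥ 0.05 → not steady.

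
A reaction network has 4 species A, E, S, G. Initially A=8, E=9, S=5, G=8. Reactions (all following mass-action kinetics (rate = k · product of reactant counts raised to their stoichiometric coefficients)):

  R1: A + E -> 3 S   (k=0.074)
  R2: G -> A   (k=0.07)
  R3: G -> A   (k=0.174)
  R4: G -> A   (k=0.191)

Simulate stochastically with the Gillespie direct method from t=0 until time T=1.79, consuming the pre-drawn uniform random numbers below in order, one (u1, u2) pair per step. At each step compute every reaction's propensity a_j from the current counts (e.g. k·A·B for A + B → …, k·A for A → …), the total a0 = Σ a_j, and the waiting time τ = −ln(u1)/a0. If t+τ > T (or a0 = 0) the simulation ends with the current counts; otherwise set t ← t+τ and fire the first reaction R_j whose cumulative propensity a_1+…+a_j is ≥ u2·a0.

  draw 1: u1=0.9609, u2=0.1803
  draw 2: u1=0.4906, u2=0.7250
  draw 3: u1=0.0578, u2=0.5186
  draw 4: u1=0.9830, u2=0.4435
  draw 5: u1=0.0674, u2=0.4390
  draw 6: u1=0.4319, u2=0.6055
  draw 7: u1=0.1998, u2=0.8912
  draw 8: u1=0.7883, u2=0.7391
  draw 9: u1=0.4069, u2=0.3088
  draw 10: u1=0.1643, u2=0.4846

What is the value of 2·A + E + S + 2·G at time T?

Value at T = 46

Check how each reaction changes W = 2·A + E + S + 2·G (weight of products minus weight of reactants):
R1: A + E -> 3 S: (1·3) − (2·1 + 1·1) = 3 − 3 = 0
R2: G -> A: (2·1) − (2·1) = 2 − 2 = 0
R3: G -> A: (2·1) − (2·1) = 2 − 2 = 0
R4: G -> A: (2·1) − (2·1) = 2 − 2 = 0
Every reaction leaves W unchanged, so W is conserved and no simulation is needed: W(T) = W(0) = 2·8 + 9 + 5 + 2·8 = 46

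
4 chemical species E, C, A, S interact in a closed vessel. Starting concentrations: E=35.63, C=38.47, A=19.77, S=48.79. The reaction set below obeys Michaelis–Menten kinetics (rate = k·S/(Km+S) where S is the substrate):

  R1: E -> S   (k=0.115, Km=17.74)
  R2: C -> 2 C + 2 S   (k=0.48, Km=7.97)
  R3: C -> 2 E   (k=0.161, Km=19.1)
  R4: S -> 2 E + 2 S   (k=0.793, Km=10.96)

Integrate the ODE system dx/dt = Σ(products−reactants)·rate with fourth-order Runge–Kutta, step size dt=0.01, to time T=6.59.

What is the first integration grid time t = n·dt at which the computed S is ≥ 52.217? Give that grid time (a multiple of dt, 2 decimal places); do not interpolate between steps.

Threshold first reached at t = 2.25

RK4 with dt=0.01: 659 steps to T=6.59. Trajectory (selected grid times):
t=0.00: E=35.63 C=38.47 A=19.77 S=48.79
t=0.73: E=36.68 C=38.68 A=19.77 S=49.90
t=1.46: E=37.73 C=38.89 A=19.77 S=51.01
t=2.20: E=38.80 C=39.11 A=19.77 S=52.15
t=2.24: E=38.86 C=39.12 A=19.77 S=52.21
t=2.25: E=38.87 C=39.12 A=19.77 S=52.22
t=2.93: E=39.86 C=39.32 A=19.77 S=53.27
t=3.66: E=40.92 C=39.53 A=19.77 S=54.39
t=4.39: E=41.99 C=39.75 A=19.77 S=55.51
t=5.13: E=43.07 C=39.96 A=19.77 S=56.66
t=5.86: E=44.14 C=40.17 A=19.77 S=57.79
t=6.59: E=45.21 C=40.39 A=19.77 S=58.92
S(2.24)=52.208 < 52.217 but S(2.25)=52.223 ≥ 52.217, so the first grid time is t=2.25.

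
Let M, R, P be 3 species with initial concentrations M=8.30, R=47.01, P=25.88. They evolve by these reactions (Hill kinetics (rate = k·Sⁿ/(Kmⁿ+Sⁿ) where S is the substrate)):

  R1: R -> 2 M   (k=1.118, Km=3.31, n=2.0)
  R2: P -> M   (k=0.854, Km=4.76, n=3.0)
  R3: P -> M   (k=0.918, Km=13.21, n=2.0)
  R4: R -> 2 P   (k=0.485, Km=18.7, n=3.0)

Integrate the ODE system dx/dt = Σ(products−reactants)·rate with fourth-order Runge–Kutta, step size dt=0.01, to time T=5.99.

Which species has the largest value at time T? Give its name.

Dominant species at T: R

RK4 with dt=0.01: 599 steps to T=5.99. Trajectory (selected grid times):
t=0.00: M=8.30 R=47.01 P=25.88
t=0.67: M=10.85 R=45.96 P=25.44
t=1.33: M=13.35 R=44.93 P=25.00
t=2.00: M=15.89 R=43.88 P=24.56
t=2.66: M=18.38 R=42.85 P=24.12
t=3.33: M=20.91 R=41.81 P=23.68
t=3.99: M=23.39 R=40.78 P=23.25
t=4.66: M=25.91 R=39.74 P=22.81
t=5.32: M=28.39 R=38.72 P=22.38
t=5.99: M=30.89 R=37.68 P=21.94
At T=5.99: M=30.89 R=37.68 P=21.94; the largest is R.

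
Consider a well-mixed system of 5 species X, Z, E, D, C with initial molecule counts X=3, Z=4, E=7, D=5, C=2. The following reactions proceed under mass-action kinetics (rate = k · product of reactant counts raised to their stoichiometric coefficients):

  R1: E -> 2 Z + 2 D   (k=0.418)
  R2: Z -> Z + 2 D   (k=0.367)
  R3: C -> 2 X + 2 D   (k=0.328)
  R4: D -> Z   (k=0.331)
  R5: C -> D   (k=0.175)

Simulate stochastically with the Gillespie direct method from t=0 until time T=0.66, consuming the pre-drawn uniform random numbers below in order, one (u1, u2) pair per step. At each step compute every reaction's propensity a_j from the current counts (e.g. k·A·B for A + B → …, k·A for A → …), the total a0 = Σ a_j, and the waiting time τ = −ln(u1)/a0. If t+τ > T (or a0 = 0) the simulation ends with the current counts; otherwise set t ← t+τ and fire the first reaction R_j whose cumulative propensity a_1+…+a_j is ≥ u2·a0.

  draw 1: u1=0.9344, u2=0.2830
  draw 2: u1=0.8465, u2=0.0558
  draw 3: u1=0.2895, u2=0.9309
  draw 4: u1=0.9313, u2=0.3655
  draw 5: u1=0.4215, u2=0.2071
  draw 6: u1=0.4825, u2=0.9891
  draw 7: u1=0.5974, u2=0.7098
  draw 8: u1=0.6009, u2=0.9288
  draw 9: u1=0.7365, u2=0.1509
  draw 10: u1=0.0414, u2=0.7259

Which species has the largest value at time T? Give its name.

Dominant species at T: Z

t=0.000: X=3 Z=4 E=7 D=5 C=2
Draw 1: a1=2.926, a2=1.468, a3=0.656, a4=1.655, a5=0.350, a0=7.055; τ=−ln(0.9344)/7.055=0.010 → t=0.010; u2·a0=0.2830·7.055=1.997 ≤ a1=2.926 → R1 fires; X=3 Z=6 E=6 D=7 C=2
Draw 2: a1=2.508, a2=2.202, a3=0.656, a4=2.317, a5=0.350, a0=8.033; τ=−ln(0.8465)/8.033=0.021 → t=0.030; u2·a0=0.0558·8.033=0.448 ≤ a1=2.508 → R1 fires; X=3 Z=8 E=5 D=9 C=2
Draw 3: a1=2.090, a2=2.936, a3=0.656, a4=2.979, a5=0.350, a0=9.011; τ=−ln(0.2895)/9.011=0.138 → t=0.168; u2·a0=0.9309·9.011=8.388; a1+…+a3=5.682 < 8.388 ≤ a1+…+a4=8.661 → R4 fires; X=3 Z=9 E=5 D=8 C=2
Draw 4: a1=2.090, a2=3.303, a3=0.656, a4=2.648, a5=0.350, a0=9.047; τ=−ln(0.9313)/9.047=0.008 → t=0.176; u2·a0=0.3655·9.047=3.307; a1=2.090 < 3.307 ≤ a1+a2=5.393 → R2 fires; X=3 Z=9 E=5 D=10 C=2
Draw 5: a1=2.090, a2=3.303, a3=0.656, a4=3.310, a5=0.350, a0=9.709; τ=−ln(0.4215)/9.709=0.089 → t=0.265; u2·a0=0.2071·9.709=2.011 ≤ a1=2.090 → R1 fires; X=3 Z=11 E=4 D=12 C=2
Draw 6: a1=1.672, a2=4.037, a3=0.656, a4=3.972, a5=0.350, a0=10.687; τ=−ln(0.4825)/10.687=0.068 → t=0.333; u2·a0=0.9891·10.687=10.571; a1+…+a4=10.337 < 10.571 ≤ a1+…+a5=10.687 → R5 fires; X=3 Z=11 E=4 D=13 C=1
Draw 7: a1=1.672, a2=4.037, a3=0.328, a4=4.303, a5=0.175, a0=10.515; τ=−ln(0.5974)/10.515=0.049 → t=0.382; u2·a0=0.7098·10.515=7.464; a1+…+a3=6.037 < 7.464 ≤ a1+…+a4=10.340 → R4 fires; X=3 Z=12 E=4 D=12 C=1
Draw 8: a1=1.672, a2=4.404, a3=0.328, a4=3.972, a5=0.175, a0=10.551; τ=−ln(0.6009)/10.551=0.048 → t=0.430; u2·a0=0.9288·10.551=9.800; a1+…+a3=6.404 < 9.800 ≤ a1+…+a4=10.376 → R4 fires; X=3 Z=13 E=4 D=11 C=1
Draw 9: a1=1.672, a2=4.771, a3=0.328, a4=3.641, a5=0.175, a0=10.587; τ=−ln(0.7365)/10.587=0.029 → t=0.459; u2·a0=0.1509·10.587=1.598 ≤ a1=1.672 → R1 fires; X=3 Z=15 E=3 D=13 C=1
Draw 10: a1=1.254, a2=5.505, a3=0.328, a4=4.303, a5=0.175, a0=11.565; τ=−ln(0.0414)/11.565=0.275 → t=0.734 > T=0.66: stop.
At T=0.66: X=3 Z=15 E=3 D=13 C=1; the largest is Z.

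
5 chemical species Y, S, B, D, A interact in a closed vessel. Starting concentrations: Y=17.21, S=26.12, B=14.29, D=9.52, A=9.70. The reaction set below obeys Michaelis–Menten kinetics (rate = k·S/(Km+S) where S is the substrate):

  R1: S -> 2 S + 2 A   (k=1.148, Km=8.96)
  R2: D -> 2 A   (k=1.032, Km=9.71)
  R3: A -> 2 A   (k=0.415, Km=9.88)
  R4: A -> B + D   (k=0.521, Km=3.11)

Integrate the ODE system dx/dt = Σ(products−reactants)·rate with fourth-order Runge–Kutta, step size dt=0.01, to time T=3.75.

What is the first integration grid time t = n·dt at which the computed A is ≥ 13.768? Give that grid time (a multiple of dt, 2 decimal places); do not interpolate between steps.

Threshold first reached at t = 1.60

RK4 with dt=0.01: 375 steps to T=3.75. Trajectory (selected grid times):
t=0.00: Y=17.21 S=26.12 B=14.29 D=9.52 A=9.70
t=0.42: Y=17.21 S=26.48 B=14.46 D=9.47 A=10.77
t=0.83: Y=17.21 S=26.83 B=14.63 D=9.43 A=11.81
t=1.25: Y=17.21 S=27.19 B=14.80 D=9.39 A=12.89
t=1.59: Y=17.21 S=27.49 B=14.94 D=9.36 A=13.76
t=1.60: Y=17.21 S=27.50 B=14.95 D=9.36 A=13.78
t=1.67: Y=17.21 S=27.56 B=14.98 D=9.36 A=13.96
t=2.08: Y=17.21 S=27.91 B=15.15 D=9.33 A=15.01
t=2.50: Y=17.21 S=28.28 B=15.34 D=9.30 A=16.09
t=2.92: Y=17.21 S=28.65 B=15.52 D=9.27 A=17.18
t=3.33: Y=17.21 S=29.00 B=15.70 D=9.24 A=18.23
t=3.75: Y=17.21 S=29.37 B=15.89 D=9.22 A=19.32
A(1.59)=13.757 < 13.768 but A(1.60)=13.783 ≥ 13.768, so the first grid time is t=1.60.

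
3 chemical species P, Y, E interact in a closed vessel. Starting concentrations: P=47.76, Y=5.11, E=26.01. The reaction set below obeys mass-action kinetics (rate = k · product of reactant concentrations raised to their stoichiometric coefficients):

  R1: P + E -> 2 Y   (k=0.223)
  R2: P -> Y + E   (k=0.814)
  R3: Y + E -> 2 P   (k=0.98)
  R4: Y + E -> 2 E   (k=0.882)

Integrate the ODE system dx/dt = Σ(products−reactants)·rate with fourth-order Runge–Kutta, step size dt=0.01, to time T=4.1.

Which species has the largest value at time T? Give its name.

Dominant species at T: P

RK4 with dt=0.01: 410 steps to T=4.1. Trajectory (selected grid times):
t=0.00: P=47.76 Y=5.11 E=26.01
t=0.46: P=75.15 Y=24.83 E=3.21
t=0.91: P=97.99 Y=33.50 E=3.17
t=1.37: P=129.49 Y=44.31 E=3.17
t=1.82: P=170.12 Y=58.21 E=3.17
t=2.28: P=224.86 Y=76.94 E=3.17
t=2.73: P=295.42 Y=101.09 E=3.17
t=3.19: P=390.48 Y=133.61 E=3.17
t=3.64: P=513.01 Y=175.54 E=3.17
t=4.10: P=678.09 Y=232.03 E=3.17
At T=4.1: P=678.09 Y=232.03 E=3.17; the largest is P.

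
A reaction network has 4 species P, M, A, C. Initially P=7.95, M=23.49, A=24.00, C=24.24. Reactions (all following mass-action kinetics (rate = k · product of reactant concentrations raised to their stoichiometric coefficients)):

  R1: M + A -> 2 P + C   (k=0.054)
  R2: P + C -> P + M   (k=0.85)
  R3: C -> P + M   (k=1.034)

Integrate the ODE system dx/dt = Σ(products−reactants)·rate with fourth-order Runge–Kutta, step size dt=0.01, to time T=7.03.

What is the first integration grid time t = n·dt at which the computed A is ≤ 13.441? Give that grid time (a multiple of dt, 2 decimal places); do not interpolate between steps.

RK4 with dt=0.01: 703 steps to T=7.03. Trajectory (selected grid times):
t=0.00: P=7.95 M=23.49 A=24.00 C=24.24
t=0.27: P=31.19 M=46.07 A=13.61 C=1.66
t=0.28: P=31.88 M=46.18 A=13.28 C=1.55
t=0.78: P=51.31 M=47.50 A=3.72 C=0.23
t=1.56: P=57.82 M=47.70 A=0.50 C=0.03
t=2.34: P=58.70 M=47.73 A=0.07 C=0.00
t=3.12: P=58.82 M=47.73 A=0.01 C=0.00
t=3.91: P=58.83 M=47.73 A=0.00 C=0.00
t=4.69: P=58.83 M=47.73 A=0.00 C=0.00
t=5.47: P=58.84 M=47.73 A=0.00 C=0.00
t=6.25: P=58.84 M=47.73 A=0.00 C=0.00
t=7.03: P=58.84 M=47.73 A=0.00 C=0.00
A(0.27)=13.612 > 13.441 but A(0.28)=13.277 ≤ 13.441, so the first grid time is t=0.28.

Threshold first reached at t = 0.28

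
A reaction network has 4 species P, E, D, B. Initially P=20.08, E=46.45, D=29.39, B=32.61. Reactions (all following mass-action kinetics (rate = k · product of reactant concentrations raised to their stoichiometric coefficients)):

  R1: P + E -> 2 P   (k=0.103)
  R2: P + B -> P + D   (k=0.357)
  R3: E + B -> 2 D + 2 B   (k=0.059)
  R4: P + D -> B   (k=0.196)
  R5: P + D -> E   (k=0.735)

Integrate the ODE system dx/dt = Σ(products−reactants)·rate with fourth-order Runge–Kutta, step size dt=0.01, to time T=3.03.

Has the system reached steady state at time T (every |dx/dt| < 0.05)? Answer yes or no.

Steady state at T: yes

RK4 with dt=0.01: 303 steps to T=3.03. Trajectory (selected grid times):
t=0.00: P=20.08 E=46.45 D=29.39 B=32.61
t=0.34: P=0.00 E=24.90 D=88.27 B=63.78
t=0.67: P=0.00 E=5.76 D=126.55 B=82.92
t=1.01: P=0.00 E=1.03 D=136.01 B=87.65
t=1.35: P=0.00 E=0.18 D=137.71 B=88.51
t=1.68: P=0.00 E=0.03 D=138.00 B=88.65
t=2.02: P=0.00 E=0.01 D=138.05 B=88.68
t=2.36: P=0.00 E=0.00 D=138.06 B=88.68
t=2.69: P=0.00 E=0.00 D=138.06 B=88.68
t=3.03: P=0.00 E=0.00 D=138.06 B=88.68
Rates at T: R1=0.0000, R2=0.0000, R3=0.0001, R4=0.0000, R5=0.0000
dx/dt at T (Σ net stoichiometry × rate): P=-0.0000, E=-0.0001, D=+0.0003, B=+0.0001
Largest |dx/dt| is |+0.0003| (D) < 0.05 → steady.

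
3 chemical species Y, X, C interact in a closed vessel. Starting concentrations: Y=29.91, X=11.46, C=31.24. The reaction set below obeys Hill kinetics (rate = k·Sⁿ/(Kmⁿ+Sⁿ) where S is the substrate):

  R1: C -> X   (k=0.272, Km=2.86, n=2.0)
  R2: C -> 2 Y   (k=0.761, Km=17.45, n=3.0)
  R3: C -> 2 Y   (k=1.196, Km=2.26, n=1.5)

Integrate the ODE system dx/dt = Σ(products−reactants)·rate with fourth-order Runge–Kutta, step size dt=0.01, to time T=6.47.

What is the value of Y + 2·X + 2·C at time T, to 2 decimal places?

Check how each reaction changes W = Y + 2·X + 2·C (weight of products minus weight of reactants):
R1: C -> X: (2·1) − (2·1) = 2 − 2 = 0
R2: C -> 2 Y: (1·2) − (2·1) = 2 − 2 = 0
R3: C -> 2 Y: (1·2) − (2·1) = 2 − 2 = 0
Every reaction leaves W unchanged, so W is conserved and no simulation is needed: W(T) = W(0) = 29.91 + 2·11.46 + 2·31.24 = 115.31

Value at T = 115.31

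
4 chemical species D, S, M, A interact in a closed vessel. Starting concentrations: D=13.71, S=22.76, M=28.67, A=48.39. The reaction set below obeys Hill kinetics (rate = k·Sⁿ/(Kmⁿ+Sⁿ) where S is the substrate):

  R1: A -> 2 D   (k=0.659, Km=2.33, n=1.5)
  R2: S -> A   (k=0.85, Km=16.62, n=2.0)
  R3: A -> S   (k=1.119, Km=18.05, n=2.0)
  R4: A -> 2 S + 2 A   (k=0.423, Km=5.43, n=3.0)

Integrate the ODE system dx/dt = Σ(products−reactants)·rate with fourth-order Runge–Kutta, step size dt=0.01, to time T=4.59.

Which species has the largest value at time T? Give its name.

RK4 with dt=0.01: 459 steps to T=4.59. Trajectory (selected grid times):
t=0.00: D=13.71 S=22.76 M=28.67 A=48.39
t=0.51: D=14.38 S=23.41 M=28.67 A=48.06
t=1.02: D=15.04 S=24.05 M=28.67 A=47.73
t=1.53: D=15.71 S=24.68 M=28.67 A=47.41
t=2.04: D=16.37 S=25.31 M=28.67 A=47.10
t=2.55: D=17.03 S=25.93 M=28.67 A=46.79
t=3.06: D=17.70 S=26.55 M=28.67 A=46.48
t=3.57: D=18.36 S=27.16 M=28.67 A=46.19
t=4.08: D=19.03 S=27.77 M=28.67 A=45.89
t=4.59: D=19.69 S=28.37 M=28.67 A=45.60
At T=4.59: D=19.69 S=28.37 M=28.67 A=45.60; the largest is A.

Dominant species at T: A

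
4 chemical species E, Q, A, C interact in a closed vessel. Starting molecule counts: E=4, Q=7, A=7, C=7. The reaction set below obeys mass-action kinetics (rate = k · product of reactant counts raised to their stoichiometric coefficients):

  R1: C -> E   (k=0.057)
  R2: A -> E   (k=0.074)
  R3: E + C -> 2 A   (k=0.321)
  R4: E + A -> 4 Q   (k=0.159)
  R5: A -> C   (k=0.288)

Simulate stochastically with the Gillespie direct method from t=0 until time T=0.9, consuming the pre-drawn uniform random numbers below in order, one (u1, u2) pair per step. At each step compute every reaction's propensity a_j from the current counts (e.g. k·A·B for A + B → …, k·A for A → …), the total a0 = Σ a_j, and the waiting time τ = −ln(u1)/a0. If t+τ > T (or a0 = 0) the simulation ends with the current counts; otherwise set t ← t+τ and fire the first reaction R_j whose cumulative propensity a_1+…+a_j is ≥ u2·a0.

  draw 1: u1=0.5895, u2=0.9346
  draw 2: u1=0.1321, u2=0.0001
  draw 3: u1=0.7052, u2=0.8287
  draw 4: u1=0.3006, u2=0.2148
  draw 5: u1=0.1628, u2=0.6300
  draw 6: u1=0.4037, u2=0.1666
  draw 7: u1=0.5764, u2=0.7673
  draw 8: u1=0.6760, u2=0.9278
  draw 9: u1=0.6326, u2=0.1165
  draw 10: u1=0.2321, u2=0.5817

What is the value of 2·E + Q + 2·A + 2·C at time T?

Check how each reaction changes W = 2·E + Q + 2·A + 2·C (weight of products minus weight of reactants):
R1: C -> E: (2·1) − (2·1) = 2 − 2 = 0
R2: A -> E: (2·1) − (2·1) = 2 − 2 = 0
R3: E + C -> 2 A: (2·2) − (2·1 + 2·1) = 4 − 4 = 0
R4: E + A -> 4 Q: (1·4) − (2·1 + 2·1) = 4 − 4 = 0
R5: A -> C: (2·1) − (2·1) = 2 − 2 = 0
Every reaction leaves W unchanged, so W is conserved and no simulation is needed: W(T) = W(0) = 2·4 + 7 + 2·7 + 2·7 = 43

Value at T = 43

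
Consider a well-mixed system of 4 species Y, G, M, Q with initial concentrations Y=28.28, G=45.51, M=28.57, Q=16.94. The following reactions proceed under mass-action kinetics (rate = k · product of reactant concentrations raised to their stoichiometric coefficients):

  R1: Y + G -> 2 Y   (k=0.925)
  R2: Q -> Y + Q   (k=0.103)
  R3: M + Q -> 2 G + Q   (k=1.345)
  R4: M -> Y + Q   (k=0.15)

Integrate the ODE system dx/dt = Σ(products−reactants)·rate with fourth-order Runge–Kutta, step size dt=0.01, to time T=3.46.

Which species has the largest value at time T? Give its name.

Dominant species at T: Y

RK4 with dt=0.01: 346 steps to T=3.46. Trajectory (selected grid times):
t=0.00: Y=28.28 G=45.51 M=28.57 Q=16.94
t=0.38: Y=131.40 G=0.00 M=0.00 Q=17.13
t=0.77: Y=132.10 G=0.00 M=0.00 Q=17.13
t=1.15: Y=132.77 G=0.00 M=0.00 Q=17.13
t=1.54: Y=133.46 G=0.00 M=0.00 Q=17.13
t=1.92: Y=134.13 G=0.00 M=0.00 Q=17.13
t=2.31: Y=134.82 G=0.00 M=0.00 Q=17.13
t=2.69: Y=135.49 G=0.00 M=0.00 Q=17.13
t=3.08: Y=136.18 G=0.00 M=0.00 Q=17.13
t=3.46: Y=136.85 G=0.00 M=0.00 Q=17.13
At T=3.46: Y=136.85 G=0.00 M=0.00 Q=17.13; the largest is Y.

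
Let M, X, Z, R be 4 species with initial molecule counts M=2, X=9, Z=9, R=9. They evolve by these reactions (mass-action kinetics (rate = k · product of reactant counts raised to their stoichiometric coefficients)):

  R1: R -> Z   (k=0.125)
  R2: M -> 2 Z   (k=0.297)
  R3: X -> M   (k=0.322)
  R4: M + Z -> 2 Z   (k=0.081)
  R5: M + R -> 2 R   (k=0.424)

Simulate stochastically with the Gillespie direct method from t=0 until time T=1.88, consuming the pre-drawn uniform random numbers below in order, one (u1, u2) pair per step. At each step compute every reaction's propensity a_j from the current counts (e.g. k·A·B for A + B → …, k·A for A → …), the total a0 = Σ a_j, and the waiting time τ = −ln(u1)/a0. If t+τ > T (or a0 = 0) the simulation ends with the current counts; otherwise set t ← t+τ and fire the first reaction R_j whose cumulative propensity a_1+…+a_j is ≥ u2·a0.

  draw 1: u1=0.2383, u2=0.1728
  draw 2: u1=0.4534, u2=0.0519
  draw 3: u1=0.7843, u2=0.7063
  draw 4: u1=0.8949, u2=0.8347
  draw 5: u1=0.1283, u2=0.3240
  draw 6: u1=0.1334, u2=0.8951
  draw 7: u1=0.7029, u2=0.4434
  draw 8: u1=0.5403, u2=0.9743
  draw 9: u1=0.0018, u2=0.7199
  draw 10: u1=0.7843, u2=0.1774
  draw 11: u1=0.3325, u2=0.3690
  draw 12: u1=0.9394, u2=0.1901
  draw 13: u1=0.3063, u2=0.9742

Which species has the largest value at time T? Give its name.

Dominant species at T: Z

t=0.000: M=2 X=9 Z=9 R=9
Draw 1: a1=1.125, a2=0.594, a3=2.898, a4=1.458, a5=7.632, a0=13.707; τ=−ln(0.2383)/13.707=0.105 → t=0.105; u2·a0=0.1728·13.707=2.369; a1+a2=1.719 < 2.369 ≤ a1+…+a3=4.617 → R3 fires; M=3 X=8 Z=9 R=9
Draw 2: a1=1.125, a2=0.891, a3=2.576, a4=2.187, a5=11.448, a0=18.227; τ=−ln(0.4534)/18.227=0.043 → t=0.148; u2·a0=0.0519·18.227=0.946 ≤ a1=1.125 → R1 fires; M=3 X=8 Z=10 R=8
Draw 3: a1=1.000, a2=0.891, a3=2.576, a4=2.430, a5=10.176, a0=17.073; τ=−ln(0.7843)/17.073=0.014 → t=0.162; u2·a0=0.7063·17.073=12.059; a1+…+a4=6.897 < 12.059 ≤ a1+…+a5=17.073 → R5 fires; M=2 X=8 Z=10 R=9
Draw 4: a1=1.125, a2=0.594, a3=2.576, a4=1.620, a5=7.632, a0=13.547; τ=−ln(0.8949)/13.547=0.008 → t=0.170; u2·a0=0.8347·13.547=11.308; a1+…+a4=5.915 < 11.308 ≤ a1+…+a5=13.547 → R5 fires; M=1 X=8 Z=10 R=10
Draw 5: a1=1.250, a2=0.297, a3=2.576, a4=0.810, a5=4.240, a0=9.173; τ=−ln(0.1283)/9.173=0.224 → t=0.394; u2·a0=0.3240·9.173=2.972; a1+a2=1.547 < 2.972 ≤ a1+…+a3=4.123 → R3 fires; M=2 X=7 Z=10 R=10
Draw 6: a1=1.250, a2=0.594, a3=2.254, a4=1.620, a5=8.480, a0=14.198; τ=−ln(0.1334)/14.198=0.142 → t=0.536; u2·a0=0.8951·14.198=12.709; a1+…+a4=5.718 < 12.709 ≤ a1+…+a5=14.198 → R5 fires; M=1 X=7 Z=10 R=11
Draw 7: a1=1.375, a2=0.297, a3=2.254, a4=0.810, a5=4.664, a0=9.400; τ=−ln(0.7029)/9.400=0.038 → t=0.574; u2·a0=0.4434·9.400=4.168; a1+…+a3=3.926 < 4.168 ≤ a1+…+a4=4.736 → R4 fires; M=0 X=7 Z=11 R=11
Draw 8: a1=1.375, a2=0.000, a3=2.254, a4=0.000, a5=0.000, a0=3.629; τ=−ln(0.5403)/3.629=0.170 → t=0.743; u2·a0=0.9743·3.629=3.536; a1+a2=1.375 < 3.536 ≤ a1+…+a3=3.629 → R3 fires; M=1 X=6 Z=11 R=11
Draw 9: a1=1.375, a2=0.297, a3=1.932, a4=0.891, a5=4.664, a0=9.159; τ=−ln(0.0018)/9.159=0.690 → t=1.433; u2·a0=0.7199·9.159=6.594; a1+…+a4=4.495 < 6.594 ≤ a1+…+a5=9.159 → R5 fires; M=0 X=6 Z=11 R=12
Draw 10: a1=1.500, a2=0.000, a3=1.932, a4=0.000, a5=0.000, a0=3.432; τ=−ln(0.7843)/3.432=0.071 → t=1.504; u2·a0=0.1774·3.432=0.609 ≤ a1=1.500 → R1 fires; M=0 X=6 Z=12 R=11
Draw 11: a1=1.375, a2=0.000, a3=1.932, a4=0.000, a5=0.000, a0=3.307; τ=−ln(0.3325)/3.307=0.333 → t=1.837; u2·a0=0.3690·3.307=1.220 ≤ a1=1.375 → R1 fires; M=0 X=6 Z=13 R=10
Draw 12: a1=1.250, a2=0.000, a3=1.932, a4=0.000, a5=0.000, a0=3.182; τ=−ln(0.9394)/3.182=0.020 → t=1.857; u2·a0=0.1901·3.182=0.605 ≤ a1=1.250 → R1 fires; M=0 X=6 Z=14 R=9
Draw 13: a1=1.125, a2=0.000, a3=1.932, a4=0.000, a5=0.000, a0=3.057; τ=−ln(0.3063)/3.057=0.387 → t=2.244 > T=1.88: stop.
At T=1.88: M=0 X=6 Z=14 R=9; the largest is Z.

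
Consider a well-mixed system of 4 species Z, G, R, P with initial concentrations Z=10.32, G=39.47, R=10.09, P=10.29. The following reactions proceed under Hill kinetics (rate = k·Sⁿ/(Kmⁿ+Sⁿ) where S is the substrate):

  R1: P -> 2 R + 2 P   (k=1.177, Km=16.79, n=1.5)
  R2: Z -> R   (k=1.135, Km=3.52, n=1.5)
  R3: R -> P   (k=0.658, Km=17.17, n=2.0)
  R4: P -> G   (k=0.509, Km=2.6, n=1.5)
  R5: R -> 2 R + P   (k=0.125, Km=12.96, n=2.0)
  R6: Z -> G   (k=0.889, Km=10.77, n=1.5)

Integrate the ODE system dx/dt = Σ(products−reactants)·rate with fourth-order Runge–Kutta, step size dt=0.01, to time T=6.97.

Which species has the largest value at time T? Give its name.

Dominant species at T: G

RK4 with dt=0.01: 697 steps to T=6.97. Trajectory (selected grid times):
t=0.00: Z=10.32 G=39.47 R=10.09 P=10.29
t=0.77: Z=9.28 G=40.14 R=11.30 P=10.42
t=1.55: Z=8.28 G=40.78 R=12.49 P=10.58
t=2.32: Z=7.35 G=41.39 R=13.63 P=10.77
t=3.10: Z=6.47 G=41.99 R=14.75 P=10.99
t=3.87: Z=5.66 G=42.54 R=15.83 P=11.23
t=4.65: Z=4.91 G=43.08 R=16.87 P=11.51
t=5.42: Z=4.24 G=43.58 R=17.86 P=11.80
t=6.20: Z=3.64 G=44.06 R=18.82 P=12.13
t=6.97: Z=3.11 G=44.52 R=19.73 P=12.47
At T=6.97: Z=3.11 G=44.52 R=19.73 P=12.47; the largest is G.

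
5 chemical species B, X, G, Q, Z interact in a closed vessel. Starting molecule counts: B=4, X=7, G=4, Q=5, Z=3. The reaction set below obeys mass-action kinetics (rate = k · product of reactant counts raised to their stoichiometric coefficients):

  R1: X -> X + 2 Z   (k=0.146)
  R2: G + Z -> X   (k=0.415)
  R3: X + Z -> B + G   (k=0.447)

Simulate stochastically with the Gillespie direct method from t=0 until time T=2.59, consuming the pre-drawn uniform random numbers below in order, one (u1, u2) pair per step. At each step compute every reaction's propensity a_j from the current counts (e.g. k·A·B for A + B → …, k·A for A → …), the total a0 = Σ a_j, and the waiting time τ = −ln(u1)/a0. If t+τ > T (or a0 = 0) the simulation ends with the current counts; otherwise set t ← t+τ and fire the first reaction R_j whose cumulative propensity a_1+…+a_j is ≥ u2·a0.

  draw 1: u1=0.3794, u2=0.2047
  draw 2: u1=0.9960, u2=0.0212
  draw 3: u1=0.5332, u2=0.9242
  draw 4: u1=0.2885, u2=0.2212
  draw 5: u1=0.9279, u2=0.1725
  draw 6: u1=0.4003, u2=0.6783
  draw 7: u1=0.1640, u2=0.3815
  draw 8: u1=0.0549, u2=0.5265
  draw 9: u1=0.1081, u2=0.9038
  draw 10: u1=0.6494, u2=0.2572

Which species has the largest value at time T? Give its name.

Dominant species at T: B

t=0.000: B=4 X=7 G=4 Q=5 Z=3
Draw 1: a1=1.022, a2=4.980, a3=9.387, a0=15.389; τ=−ln(0.3794)/15.389=0.063 → t=0.063; u2·a0=0.2047·15.389=3.150; a1=1.022 < 3.150 ≤ a1+a2=6.002 → R2 fires; B=4 X=8 G=3 Q=5 Z=2
Draw 2: a1=1.168, a2=2.490, a3=7.152, a0=10.810; τ=−ln(0.9960)/10.810=0.000 → t=0.063; u2·a0=0.0212·10.810=0.229 ≤ a1=1.168 → R1 fires; B=4 X=8 G=3 Q=5 Z=4
Draw 3: a1=1.168, a2=4.980, a3=14.304, a0=20.452; τ=−ln(0.5332)/20.452=0.031 → t=0.094; u2·a0=0.9242·20.452=18.902; a1+a2=6.148 < 18.902 ≤ a1+…+a3=20.452 → R3 fires; B=5 X=7 G=4 Q=5 Z=3
Draw 4: a1=1.022, a2=4.980, a3=9.387, a0=15.389; τ=−ln(0.2885)/15.389=0.081 → t=0.175; u2·a0=0.2212·15.389=3.404; a1=1.022 < 3.404 ≤ a1+a2=6.002 → R2 fires; B=5 X=8 G=3 Q=5 Z=2
Draw 5: a1=1.168, a2=2.490, a3=7.152, a0=10.810; τ=−ln(0.9279)/10.810=0.007 → t=0.182; u2·a0=0.1725·10.810=1.865; a1=1.168 < 1.865 ≤ a1+a2=3.658 → R2 fires; B=5 X=9 G=2 Q=5 Z=1
Draw 6: a1=1.314, a2=0.830, a3=4.023, a0=6.167; τ=−ln(0.4003)/6.167=0.148 → t=0.330; u2·a0=0.6783·6.167=4.183; a1+a2=2.144 < 4.183 ≤ a1+…+a3=6.167 → R3 fires; B=6 X=8 G=3 Q=5 Z=0
Draw 7: a1=1.168, a2=0.000, a3=0.000, a0=1.168; τ=−ln(0.1640)/1.168=1.548 → t=1.878; u2·a0=0.3815·1.168=0.446 ≤ a1=1.168 → R1 fires; B=6 X=8 G=3 Q=5 Z=2
Draw 8: a1=1.168, a2=2.490, a3=7.152, a0=10.810; τ=−ln(0.0549)/10.810=0.268 → t=2.147; u2·a0=0.5265·10.810=5.691; a1+a2=3.658 < 5.691 ≤ a1+…+a3=10.810 → R3 fires; B=7 X=7 G=4 Q=5 Z=1
Draw 9: a1=1.022, a2=1.660, a3=3.129, a0=5.811; τ=−ln(0.1081)/5.811=0.383 → t=2.529; u2·a0=0.9038·5.811=5.252; a1+a2=2.682 < 5.252 ≤ a1+…+a3=5.811 → R3 fires; B=8 X=6 G=5 Q=5 Z=0
Draw 10: a1=0.876, a2=0.000, a3=0.000, a0=0.876; τ=−ln(0.6494)/0.876=0.493 → t=3.022 > T=2.59: stop.
At T=2.59: B=8 X=6 G=5 Q=5 Z=0; the largest is B.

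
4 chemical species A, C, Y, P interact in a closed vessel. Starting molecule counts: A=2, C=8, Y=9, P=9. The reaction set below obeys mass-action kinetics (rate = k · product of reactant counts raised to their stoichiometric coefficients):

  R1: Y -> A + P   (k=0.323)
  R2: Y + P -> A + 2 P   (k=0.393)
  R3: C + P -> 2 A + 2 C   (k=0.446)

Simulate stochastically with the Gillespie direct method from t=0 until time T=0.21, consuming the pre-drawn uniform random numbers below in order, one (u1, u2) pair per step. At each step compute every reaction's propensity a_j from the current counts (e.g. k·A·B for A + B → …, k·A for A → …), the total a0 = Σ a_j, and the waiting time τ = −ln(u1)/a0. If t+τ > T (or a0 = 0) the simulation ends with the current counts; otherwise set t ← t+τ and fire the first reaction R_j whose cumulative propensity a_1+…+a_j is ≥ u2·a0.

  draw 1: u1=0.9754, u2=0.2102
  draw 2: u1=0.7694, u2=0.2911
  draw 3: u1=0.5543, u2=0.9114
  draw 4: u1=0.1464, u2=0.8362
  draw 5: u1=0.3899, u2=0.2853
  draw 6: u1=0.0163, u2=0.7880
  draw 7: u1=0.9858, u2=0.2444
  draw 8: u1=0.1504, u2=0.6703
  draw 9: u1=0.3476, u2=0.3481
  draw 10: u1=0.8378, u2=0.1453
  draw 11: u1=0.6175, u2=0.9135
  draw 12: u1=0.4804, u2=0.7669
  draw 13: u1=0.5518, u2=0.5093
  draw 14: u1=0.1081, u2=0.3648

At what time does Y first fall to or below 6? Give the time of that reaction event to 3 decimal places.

Threshold first reached at t = 0.054

t=0.000: A=2 C=8 Y=9 P=9
Draw 1: a1=2.907, a2=31.833, a3=32.112, a0=66.852; τ=−ln(0.9754)/66.852=0.000 → t=0.000; u2·a0=0.2102·66.852=14.052; a1=2.907 < 14.052 ≤ a1+a2=34.740 → R2 fires; A=3 C=8 Y=8 P=10
Draw 2: a1=2.584, a2=31.440, a3=35.680, a0=69.704; τ=−ln(0.7694)/69.704=0.004 → t=0.004; u2·a0=0.2911·69.704=20.291; a1=2.584 < 20.291 ≤ a1+a2=34.024 → R2 fires; A=4 C=8 Y=7 P=11
Draw 3: a1=2.261, a2=30.261, a3=39.248, a0=71.770; τ=−ln(0.5543)/71.770=0.008 → t=0.012; u2·a0=0.9114·71.770=65.411; a1+a2=32.522 < 65.411 ≤ a1+…+a3=71.770 → R3 fires; A=6 C=9 Y=7 P=10
Draw 4: a1=2.261, a2=27.510, a3=40.140, a0=69.911; τ=−ln(0.1464)/69.911=0.027 → t=0.040; u2·a0=0.8362·69.911=58.460; a1+a2=29.771 < 58.460 ≤ a1+…+a3=69.911 → R3 fires; A=8 C=10 Y=7 P=9
Draw 5: a1=2.261, a2=24.759, a3=40.140, a0=67.160; τ=−ln(0.3899)/67.160=0.014 → t=0.054; u2·a0=0.2853·67.160=19.161; a1=2.261 < 19.161 ≤ a1+a2=27.020 → R2 fires; A=9 C=10 Y=6 P=10
Draw 6: a1=1.938, a2=23.580, a3=44.600, a0=70.118; τ=−ln(0.0163)/70.118=0.059 → t=0.113; u2·a0=0.7880·70.118=55.253; a1+a2=25.518 < 55.253 ≤ a1+…+a3=70.118 → R3 fires; A=11 C=11 Y=6 P=9
Draw 7: a1=1.938, a2=21.222, a3=44.154, a0=67.314; τ=−ln(0.9858)/67.314=0.000 → t=0.113; u2·a0=0.2444·67.314=16.452; a1=1.938 < 16.452 ≤ a1+a2=23.160 → R2 fires; A=12 C=11 Y=5 P=10
Draw 8: a1=1.615, a2=19.650, a3=49.060, a0=70.325; τ=−ln(0.1504)/70.325=0.027 → t=0.140; u2·a0=0.6703·70.325=47.139; a1+a2=21.265 < 47.139 ≤ a1+…+a3=70.325 → R3 fires; A=14 C=12 Y=5 P=9
Draw 9: a1=1.615, a2=17.685, a3=48.168, a0=67.468; τ=−ln(0.3476)/67.468=0.016 → t=0.155; u2·a0=0.3481·67.468=23.486; a1+a2=19.300 < 23.486 ≤ a1+…+a3=67.468 → R3 fires; A=16 C=13 Y=5 P=8
Draw 10: a1=1.615, a2=15.720, a3=46.384, a0=63.719; τ=−ln(0.8378)/63.719=0.003 → t=0.158; u2·a0=0.1453·63.719=9.258; a1=1.615 < 9.258 ≤ a1+a2=17.335 → R2 fires; A=17 C=13 Y=4 P=9
Draw 11: a1=1.292, a2=14.148, a3=52.182, a0=67.622; τ=−ln(0.6175)/67.622=0.007 → t=0.165; u2·a0=0.9135·67.622=61.773; a1+a2=15.440 < 61.773 ≤ a1+…+a3=67.622 → R3 fires; A=19 C=14 Y=4 P=8
Draw 12: a1=1.292, a2=12.576, a3=49.952, a0=63.820; τ=−ln(0.4804)/63.820=0.011 → t=0.177; u2·a0=0.7669·63.820=48.944; a1+a2=13.868 < 48.944 ≤ a1+…+a3=63.820 → R3 fires; A=21 C=15 Y=4 P=7
Draw 13: a1=1.292, a2=11.004, a3=46.830, a0=59.126; τ=−ln(0.5518)/59.126=0.010 → t=0.187; u2·a0=0.5093·59.126=30.113; a1+a2=12.296 < 30.113 ≤ a1+…+a3=59.126 → R3 fires; A=23 C=16 Y=4 P=6
Draw 14: a1=1.292, a2=9.432, a3=42.816, a0=53.540; τ=−ln(0.1081)/53.540=0.042 → t=0.228 > T=0.21: stop.
Y first becomes ≤ 6 when it reaches 6 at the event at t=0.054.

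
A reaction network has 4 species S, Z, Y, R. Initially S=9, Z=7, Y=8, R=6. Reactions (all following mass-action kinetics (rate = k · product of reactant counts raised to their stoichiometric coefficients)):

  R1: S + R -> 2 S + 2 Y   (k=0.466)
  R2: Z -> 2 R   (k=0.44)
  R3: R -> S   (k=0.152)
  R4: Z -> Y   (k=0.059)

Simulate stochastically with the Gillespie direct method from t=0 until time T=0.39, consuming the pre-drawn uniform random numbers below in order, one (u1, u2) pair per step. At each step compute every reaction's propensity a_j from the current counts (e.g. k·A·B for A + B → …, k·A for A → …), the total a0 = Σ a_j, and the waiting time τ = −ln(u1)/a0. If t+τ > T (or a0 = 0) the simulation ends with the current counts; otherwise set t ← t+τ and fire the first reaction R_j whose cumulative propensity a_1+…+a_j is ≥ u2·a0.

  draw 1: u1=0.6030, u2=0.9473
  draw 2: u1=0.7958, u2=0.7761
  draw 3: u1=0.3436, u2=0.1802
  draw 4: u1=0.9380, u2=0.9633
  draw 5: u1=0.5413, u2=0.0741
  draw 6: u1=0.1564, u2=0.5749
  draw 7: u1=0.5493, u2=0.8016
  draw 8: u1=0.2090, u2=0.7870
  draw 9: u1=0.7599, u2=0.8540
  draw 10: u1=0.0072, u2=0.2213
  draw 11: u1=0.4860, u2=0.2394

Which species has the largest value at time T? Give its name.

Dominant species at T: Y

t=0.000: S=9 Z=7 Y=8 R=6
Draw 1: a1=25.164, a2=3.080, a3=0.912, a4=0.413, a0=29.569; τ=−ln(0.6030)/29.569=0.017 → t=0.017; u2·a0=0.9473·29.569=28.011; a1=25.164 < 28.011 ≤ a1+a2=28.244 → R2 fires; S=9 Z=6 Y=8 R=8
Draw 2: a1=33.552, a2=2.640, a3=1.216, a4=0.354, a0=37.762; τ=−ln(0.7958)/37.762=0.006 → t=0.023; u2·a0=0.7761·37.762=29.307 ≤ a1=33.552 → R1 fires; S=10 Z=6 Y=10 R=7
Draw 3: a1=32.620, a2=2.640, a3=1.064, a4=0.354, a0=36.678; τ=−ln(0.3436)/36.678=0.029 → t=0.052; u2·a0=0.1802·36.678=6.609 ≤ a1=32.620 → R1 fires; S=11 Z=6 Y=12 R=6
Draw 4: a1=30.756, a2=2.640, a3=0.912, a4=0.354, a0=34.662; τ=−ln(0.9380)/34.662=0.002 → t=0.054; u2·a0=0.9633·34.662=33.390; a1=30.756 < 33.390 ≤ a1+a2=33.396 → R2 fires; S=11 Z=5 Y=12 R=8
Draw 5: a1=41.008, a2=2.200, a3=1.216, a4=0.295, a0=44.719; τ=−ln(0.5413)/44.719=0.014 → t=0.068; u2·a0=0.0741·44.719=3.314 ≤ a1=41.008 → R1 fires; S=12 Z=5 Y=14 R=7
Draw 6: a1=39.144, a2=2.200, a3=1.064, a4=0.295, a0=42.703; τ=−ln(0.1564)/42.703=0.043 → t=0.111; u2·a0=0.5749·42.703=24.550 ≤ a1=39.144 → R1 fires; S=13 Z=5 Y=16 R=6
Draw 7: a1=36.348, a2=2.200, a3=0.912, a4=0.295, a0=39.755; τ=−ln(0.5493)/39.755=0.015 → t=0.126; u2·a0=0.8016·39.755=31.868 ≤ a1=36.348 → R1 fires; S=14 Z=5 Y=18 R=5
Draw 8: a1=32.620, a2=2.200, a3=0.760, a4=0.295, a0=35.875; τ=−ln(0.2090)/35.875=0.044 → t=0.170; u2·a0=0.7870·35.875=28.234 ≤ a1=32.620 → R1 fires; S=15 Z=5 Y=20 R=4
Draw 9: a1=27.960, a2=2.200, a3=0.608, a4=0.295, a0=31.063; τ=−ln(0.7599)/31.063=0.009 → t=0.179; u2·a0=0.8540·31.063=26.528 ≤ a1=27.960 → R1 fires; S=16 Z=5 Y=22 R=3
Draw 10: a1=22.368, a2=2.200, a3=0.456, a4=0.295, a0=25.319; τ=−ln(0.0072)/25.319=0.195 → t=0.374; u2·a0=0.2213·25.319=5.603 ≤ a1=22.368 → R1 fires; S=17 Z=5 Y=24 R=2
Draw 11: a1=15.844, a2=2.200, a3=0.304, a4=0.295, a0=18.643; τ=−ln(0.4860)/18.643=0.039 → t=0.412 > T=0.39: stop.
At T=0.39: S=17 Z=5 Y=24 R=2; the largest is Y.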